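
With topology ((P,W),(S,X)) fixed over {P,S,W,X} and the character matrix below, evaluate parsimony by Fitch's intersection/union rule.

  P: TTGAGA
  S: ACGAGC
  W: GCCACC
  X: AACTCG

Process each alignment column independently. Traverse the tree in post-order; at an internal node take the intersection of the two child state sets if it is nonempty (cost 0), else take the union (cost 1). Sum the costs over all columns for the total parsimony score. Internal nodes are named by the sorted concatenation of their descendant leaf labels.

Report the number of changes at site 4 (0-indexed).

PW@0: {T} ∪ {G} = {G,T} (union, +1)
SX@0: {A} ∩ {A} = {A} (intersection, +0)
PSWX@0: {G,T} ∪ {A} = {A,G,T} (union, +1)
PW@1: {T} ∪ {C} = {C,T} (union, +1)
SX@1: {C} ∪ {A} = {A,C} (union, +1)
PSWX@1: {C,T} ∩ {A,C} = {C} (intersection, +0)
PW@2: {G} ∪ {C} = {C,G} (union, +1)
SX@2: {G} ∪ {C} = {C,G} (union, +1)
PSWX@2: {C,G} ∩ {C,G} = {C,G} (intersection, +0)
PW@3: {A} ∩ {A} = {A} (intersection, +0)
SX@3: {A} ∪ {T} = {A,T} (union, +1)
PSWX@3: {A} ∩ {A,T} = {A} (intersection, +0)
PW@4: {G} ∪ {C} = {C,G} (union, +1)
SX@4: {G} ∪ {C} = {C,G} (union, +1)
PSWX@4: {C,G} ∩ {C,G} = {C,G} (intersection, +0)
PW@5: {A} ∪ {C} = {A,C} (union, +1)
SX@5: {C} ∪ {G} = {C,G} (union, +1)
PSWX@5: {A,C} ∩ {C,G} = {C} (intersection, +0)
per-site changes: [2, 2, 2, 1, 2, 2]; total = 11

2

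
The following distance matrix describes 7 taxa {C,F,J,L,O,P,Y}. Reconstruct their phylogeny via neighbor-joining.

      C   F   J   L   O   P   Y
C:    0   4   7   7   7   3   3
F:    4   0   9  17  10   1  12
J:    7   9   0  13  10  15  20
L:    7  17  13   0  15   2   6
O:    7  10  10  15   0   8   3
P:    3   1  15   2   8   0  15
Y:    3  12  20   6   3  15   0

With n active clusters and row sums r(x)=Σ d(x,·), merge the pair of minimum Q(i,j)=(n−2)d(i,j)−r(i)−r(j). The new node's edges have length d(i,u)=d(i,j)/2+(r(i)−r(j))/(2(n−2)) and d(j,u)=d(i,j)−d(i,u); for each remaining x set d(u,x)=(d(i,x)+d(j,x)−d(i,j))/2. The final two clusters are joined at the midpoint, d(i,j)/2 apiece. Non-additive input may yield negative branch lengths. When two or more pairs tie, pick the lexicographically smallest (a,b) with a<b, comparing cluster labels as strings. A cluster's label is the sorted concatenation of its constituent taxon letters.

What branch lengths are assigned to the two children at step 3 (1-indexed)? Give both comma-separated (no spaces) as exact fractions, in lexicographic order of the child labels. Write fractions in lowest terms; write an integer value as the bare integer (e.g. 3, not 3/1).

step 1: merge (O,Y) at d=3, Q=-97; branch lengths O→9/10, Y→21/10; new cluster OY
  updated: d(C,OY)=7/2, d(F,OY)=19/2, d(J,OY)=27/2, d(L,OY)=9, d(OY,P)=10
step 2: merge (L,P) at d=2, Q=-71; branch lengths L→25/8, P→-9/8; new cluster LP
  updated: d(C,LP)=4, d(F,LP)=8, d(J,LP)=13, d(LP,OY)=17/2
step 3: merge (F,J) at d=9, Q=-46; branch lengths F→5/2, J→13/2; new cluster FJ
  updated: d(C,FJ)=1, d(FJ,LP)=6, d(FJ,OY)=7
step 4: merge (C,FJ) at d=1, Q=-41/2; branch lengths C→-7/8, FJ→15/8; new cluster CFJ
  updated: d(CFJ,LP)=9/2, d(CFJ,OY)=19/4
step 5: merge (CFJ,LP) at d=9/2, Q=-71/4; branch lengths CFJ→3/8, LP→33/8; new cluster CFJLP
  updated: d(CFJLP,OY)=35/8
step 6: merge (CFJLP,OY) at d=35/8; branch lengths CFJLP→35/16, OY→35/16; new cluster CFJLOPY
final tree: (((C:-7/8,(F:5/2,J:13/2):15/8):3/8,(L:25/8,P:-9/8):33/8):35/16,(O:9/10,Y:21/10):35/16)
total length: 191/8

5/2,13/2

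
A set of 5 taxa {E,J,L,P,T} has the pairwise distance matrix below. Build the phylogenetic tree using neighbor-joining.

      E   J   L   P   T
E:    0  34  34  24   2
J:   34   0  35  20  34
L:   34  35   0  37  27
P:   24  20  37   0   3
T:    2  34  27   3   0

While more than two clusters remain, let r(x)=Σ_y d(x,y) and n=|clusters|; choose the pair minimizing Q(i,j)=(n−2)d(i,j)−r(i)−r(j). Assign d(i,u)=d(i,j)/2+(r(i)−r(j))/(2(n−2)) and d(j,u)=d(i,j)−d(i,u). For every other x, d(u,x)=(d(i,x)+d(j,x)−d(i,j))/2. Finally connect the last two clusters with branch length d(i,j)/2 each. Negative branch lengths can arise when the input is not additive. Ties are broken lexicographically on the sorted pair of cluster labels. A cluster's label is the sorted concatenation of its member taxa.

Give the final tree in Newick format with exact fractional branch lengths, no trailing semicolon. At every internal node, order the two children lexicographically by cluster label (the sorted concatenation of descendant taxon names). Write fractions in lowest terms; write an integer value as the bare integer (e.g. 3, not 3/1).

step 1: merge (E,T) at d=2, Q=-154; branch lengths E→17/3, T→-11/3; new cluster ET
  updated: d(ET,J)=33, d(ET,L)=59/2, d(ET,P)=25/2
step 2: merge (ET,P) at d=25/2, Q=-239/2; branch lengths ET→61/8, P→39/8; new cluster EPT
  updated: d(EPT,J)=81/4, d(EPT,L)=27
step 3: merge (EPT,J) at d=81/4, Q=-329/4; branch lengths EPT→49/8, J→113/8; new cluster EJPT
  updated: d(EJPT,L)=167/8
step 4: merge (EJPT,L) at d=167/8; branch lengths EJPT→167/16, L→167/16; new cluster EJLPT
final tree: ((((E:17/3,T:-11/3):61/8,P:39/8):49/8,J:113/8):167/16,L:167/16)
total length: 445/8

((((E:17/3,T:-11/3):61/8,P:39/8):49/8,J:113/8):167/16,L:167/16)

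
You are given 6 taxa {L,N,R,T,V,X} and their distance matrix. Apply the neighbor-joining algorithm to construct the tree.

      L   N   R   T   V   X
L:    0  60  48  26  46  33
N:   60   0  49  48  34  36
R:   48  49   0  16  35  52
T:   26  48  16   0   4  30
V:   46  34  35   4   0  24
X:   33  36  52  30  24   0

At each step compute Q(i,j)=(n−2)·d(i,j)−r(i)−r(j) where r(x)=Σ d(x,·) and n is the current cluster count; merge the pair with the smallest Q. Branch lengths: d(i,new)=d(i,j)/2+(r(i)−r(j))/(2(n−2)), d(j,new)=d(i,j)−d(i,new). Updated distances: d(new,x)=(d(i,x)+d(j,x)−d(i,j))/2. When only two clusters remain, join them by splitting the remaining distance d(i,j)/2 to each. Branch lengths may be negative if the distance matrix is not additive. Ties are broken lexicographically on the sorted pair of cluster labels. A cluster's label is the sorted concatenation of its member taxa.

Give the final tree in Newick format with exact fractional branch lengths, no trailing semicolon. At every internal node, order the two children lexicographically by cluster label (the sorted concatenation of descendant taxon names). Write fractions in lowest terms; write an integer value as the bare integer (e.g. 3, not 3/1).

iteration 1: select R,T (d=16, Q=-260); attach at lengths (35/2, -3/2); label the merged cluster RT
  updated: d(L,RT)=29, d(N,RT)=81/2, d(RT,V)=23/2, d(RT,X)=33
iteration 2: select L,RT (d=29, Q=-195); attach at lengths (47/2, 11/2); label the merged cluster LRT
  updated: d(LRT,N)=143/4, d(LRT,V)=57/4, d(LRT,X)=37/2
iteration 3: select LRT,V (d=57/4, Q=-449/4); attach at lengths (99/16, 129/16); label the merged cluster LRTV
  updated: d(LRTV,N)=111/4, d(LRTV,X)=113/8
iteration 4: select LRTV,N (d=111/4, Q=-623/8); attach at lengths (47/16, 397/16); label the merged cluster LNRTV
  updated: d(LNRTV,X)=179/16
iteration 5: select LNRTV,X (d=179/16); attach at lengths (179/32, 179/32); label the merged cluster LNRTVX
final tree: ((((L:47/2,(R:35/2,T:-3/2):11/2):99/16,V:129/16):47/16,N:397/16):179/32,X:179/32)
total length: 1571/16

((((L:47/2,(R:35/2,T:-3/2):11/2):99/16,V:129/16):47/16,N:397/16):179/32,X:179/32)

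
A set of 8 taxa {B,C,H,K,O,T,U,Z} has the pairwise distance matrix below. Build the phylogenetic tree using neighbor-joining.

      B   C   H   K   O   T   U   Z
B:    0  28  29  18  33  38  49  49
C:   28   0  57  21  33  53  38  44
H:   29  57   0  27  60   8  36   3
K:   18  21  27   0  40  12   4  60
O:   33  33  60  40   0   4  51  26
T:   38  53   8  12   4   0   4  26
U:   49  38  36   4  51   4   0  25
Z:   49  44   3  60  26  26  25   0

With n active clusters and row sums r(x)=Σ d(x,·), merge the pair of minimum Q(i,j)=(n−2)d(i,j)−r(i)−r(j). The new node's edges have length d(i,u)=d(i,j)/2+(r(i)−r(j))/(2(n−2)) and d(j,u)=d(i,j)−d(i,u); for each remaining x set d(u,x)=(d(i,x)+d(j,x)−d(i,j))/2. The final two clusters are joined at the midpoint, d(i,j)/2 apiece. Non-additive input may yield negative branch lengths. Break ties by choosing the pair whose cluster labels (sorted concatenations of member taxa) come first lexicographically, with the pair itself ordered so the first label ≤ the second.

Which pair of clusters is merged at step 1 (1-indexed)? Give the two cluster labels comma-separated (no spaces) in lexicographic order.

H,Z

iteration 1: select H,Z (d=3, Q=-435); attach at lengths (5/12, 31/12); label the merged cluster HZ
  updated: d(B,HZ)=75/2, d(C,HZ)=49, d(HZ,K)=42, d(HZ,O)=83/2, d(HZ,T)=31/2, d(HZ,U)=29
iteration 2: select O,T (d=4, Q=-309); attach at lengths (48/5, -28/5); label the merged cluster OT
  updated: d(B,OT)=67/2, d(C,OT)=41, d(HZ,OT)=53/2, d(K,OT)=24, d(OT,U)=51/2
iteration 3: select K,U (d=4, Q=-477/2); attach at lengths (-41/16, 105/16); label the merged cluster KU
  updated: d(B,KU)=63/2, d(C,KU)=55/2, d(HZ,KU)=67/2, d(KU,OT)=91/4
iteration 4: select B,C (d=28, Q=-192); attach at lengths (23/2, 33/2); label the merged cluster BC
  updated: d(BC,HZ)=117/4, d(BC,KU)=31/2, d(BC,OT)=93/4
iteration 5: select BC,KU (d=31/2, Q=-435/4); attach at lengths (109/16, 139/16); label the merged cluster BCKU
  updated: d(BCKU,HZ)=189/8, d(BCKU,OT)=61/4
iteration 6: select BCKU,HZ (d=189/8, Q=-523/8); attach at lengths (99/16, 279/16); label the merged cluster BCHKUZ
  updated: d(BCHKUZ,OT)=145/16
iteration 7: select BCHKUZ,OT (d=145/16); attach at lengths (145/32, 145/32); label the merged cluster BCHKOTUZ
final tree: ((((B:23/2,C:33/2):109/16,(K:-41/16,U:105/16):139/16):99/16,(H:5/12,Z:31/12):279/16):145/32,(O:48/5,T:-28/5):145/32)
total length: 1395/16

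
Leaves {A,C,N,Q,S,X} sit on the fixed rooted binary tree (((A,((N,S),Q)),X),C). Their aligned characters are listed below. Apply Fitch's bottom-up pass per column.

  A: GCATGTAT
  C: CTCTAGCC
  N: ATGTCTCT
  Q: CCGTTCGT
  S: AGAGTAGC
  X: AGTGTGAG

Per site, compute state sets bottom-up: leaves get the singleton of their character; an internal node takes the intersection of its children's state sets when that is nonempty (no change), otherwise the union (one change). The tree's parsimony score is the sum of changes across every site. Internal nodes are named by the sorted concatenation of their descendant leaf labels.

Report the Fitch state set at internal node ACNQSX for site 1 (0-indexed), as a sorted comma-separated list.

[col 0] NS: children N:{A}, S:{A} ∩→ {A}; cost 0
[col 0] NQS: children NS:{A}, Q:{C} ∪→ {A,C}; cost 1
[col 0] ANQS: children A:{G}, NQS:{A,C} ∪→ {A,C,G}; cost 1
[col 0] ANQSX: children ANQS:{A,C,G}, X:{A} ∩→ {A}; cost 0
[col 0] ACNQSX: children ANQSX:{A}, C:{C} ∪→ {A,C}; cost 1
[col 1] NS: children N:{T}, S:{G} ∪→ {G,T}; cost 1
[col 1] NQS: children NS:{G,T}, Q:{C} ∪→ {C,G,T}; cost 1
[col 1] ANQS: children A:{C}, NQS:{C,G,T} ∩→ {C}; cost 0
[col 1] ANQSX: children ANQS:{C}, X:{G} ∪→ {C,G}; cost 1
[col 1] ACNQSX: children ANQSX:{C,G}, C:{T} ∪→ {C,G,T}; cost 1
[col 2] NS: children N:{G}, S:{A} ∪→ {A,G}; cost 1
[col 2] NQS: children NS:{A,G}, Q:{G} ∩→ {G}; cost 0
[col 2] ANQS: children A:{A}, NQS:{G} ∪→ {A,G}; cost 1
[col 2] ANQSX: children ANQS:{A,G}, X:{T} ∪→ {A,G,T}; cost 1
[col 2] ACNQSX: children ANQSX:{A,G,T}, C:{C} ∪→ {A,C,G,T}; cost 1
[col 3] NS: children N:{T}, S:{G} ∪→ {G,T}; cost 1
[col 3] NQS: children NS:{G,T}, Q:{T} ∩→ {T}; cost 0
[col 3] ANQS: children A:{T}, NQS:{T} ∩→ {T}; cost 0
[col 3] ANQSX: children ANQS:{T}, X:{G} ∪→ {G,T}; cost 1
[col 3] ACNQSX: children ANQSX:{G,T}, C:{T} ∩→ {T}; cost 0
[col 4] NS: children N:{C}, S:{T} ∪→ {C,T}; cost 1
[col 4] NQS: children NS:{C,T}, Q:{T} ∩→ {T}; cost 0
[col 4] ANQS: children A:{G}, NQS:{T} ∪→ {G,T}; cost 1
[col 4] ANQSX: children ANQS:{G,T}, X:{T} ∩→ {T}; cost 0
[col 4] ACNQSX: children ANQSX:{T}, C:{A} ∪→ {A,T}; cost 1
[col 5] NS: children N:{T}, S:{A} ∪→ {A,T}; cost 1
[col 5] NQS: children NS:{A,T}, Q:{C} ∪→ {A,C,T}; cost 1
[col 5] ANQS: children A:{T}, NQS:{A,C,T} ∩→ {T}; cost 0
[col 5] ANQSX: children ANQS:{T}, X:{G} ∪→ {G,T}; cost 1
[col 5] ACNQSX: children ANQSX:{G,T}, C:{G} ∩→ {G}; cost 0
[col 6] NS: children N:{C}, S:{G} ∪→ {C,G}; cost 1
[col 6] NQS: children NS:{C,G}, Q:{G} ∩→ {G}; cost 0
[col 6] ANQS: children A:{A}, NQS:{G} ∪→ {A,G}; cost 1
[col 6] ANQSX: children ANQS:{A,G}, X:{A} ∩→ {A}; cost 0
[col 6] ACNQSX: children ANQSX:{A}, C:{C} ∪→ {A,C}; cost 1
[col 7] NS: children N:{T}, S:{C} ∪→ {C,T}; cost 1
[col 7] NQS: children NS:{C,T}, Q:{T} ∩→ {T}; cost 0
[col 7] ANQS: children A:{T}, NQS:{T} ∩→ {T}; cost 0
[col 7] ANQSX: children ANQS:{T}, X:{G} ∪→ {G,T}; cost 1
[col 7] ACNQSX: children ANQSX:{G,T}, C:{C} ∪→ {C,G,T}; cost 1
per-site changes: [3, 4, 4, 2, 3, 3, 3, 3]; total = 25

C,G,T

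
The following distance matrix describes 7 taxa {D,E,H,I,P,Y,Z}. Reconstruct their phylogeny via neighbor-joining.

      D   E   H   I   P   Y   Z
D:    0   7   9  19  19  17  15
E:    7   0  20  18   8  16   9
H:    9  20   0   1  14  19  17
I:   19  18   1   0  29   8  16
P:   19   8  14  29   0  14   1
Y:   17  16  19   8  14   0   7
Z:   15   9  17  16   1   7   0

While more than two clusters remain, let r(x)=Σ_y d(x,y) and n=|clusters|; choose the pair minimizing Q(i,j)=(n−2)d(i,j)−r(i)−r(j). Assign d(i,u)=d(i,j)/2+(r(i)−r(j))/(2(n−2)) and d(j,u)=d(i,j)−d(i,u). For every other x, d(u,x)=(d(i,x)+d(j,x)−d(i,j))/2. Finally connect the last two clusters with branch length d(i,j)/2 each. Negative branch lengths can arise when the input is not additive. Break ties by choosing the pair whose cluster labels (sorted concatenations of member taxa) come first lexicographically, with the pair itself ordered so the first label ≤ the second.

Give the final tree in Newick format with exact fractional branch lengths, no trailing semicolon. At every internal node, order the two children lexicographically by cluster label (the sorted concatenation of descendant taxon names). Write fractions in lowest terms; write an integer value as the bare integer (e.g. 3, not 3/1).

step 1: merge (H,I) at d=1, Q=-166; branch lengths H→-3/5, I→8/5; new cluster HI
  updated: d(D,HI)=27/2, d(E,HI)=37/2, d(HI,P)=21, d(HI,Y)=13, d(HI,Z)=16
step 2: merge (P,Z) at d=1, Q=-107; branch lengths P→19/8, Z→-11/8; new cluster PZ
  updated: d(D,PZ)=33/2, d(E,PZ)=8, d(HI,PZ)=18, d(PZ,Y)=10
step 3: merge (D,E) at d=7, Q=-165/2; branch lengths D→17/4, E→11/4; new cluster DE
  updated: d(DE,HI)=25/2, d(DE,PZ)=35/4, d(DE,Y)=13
step 4: merge (DE,PZ) at d=35/4, Q=-107/2; branch lengths DE→15/4, PZ→5; new cluster DEPZ
  updated: d(DEPZ,HI)=87/8, d(DEPZ,Y)=57/8
step 5: merge (DEPZ,HI) at d=87/8, Q=-31; branch lengths DEPZ→5/2, HI→67/8; new cluster DEHIPZ
  updated: d(DEHIPZ,Y)=37/8
step 6: merge (DEHIPZ,Y) at d=37/8; branch lengths DEHIPZ→37/16, Y→37/16; new cluster DEHIPYZ
final tree: ((((D:17/4,E:11/4):15/4,(P:19/8,Z:-11/8):5):5/2,(H:-3/5,I:8/5):67/8):37/16,Y:37/16)
total length: 133/4

((((D:17/4,E:11/4):15/4,(P:19/8,Z:-11/8):5):5/2,(H:-3/5,I:8/5):67/8):37/16,Y:37/16)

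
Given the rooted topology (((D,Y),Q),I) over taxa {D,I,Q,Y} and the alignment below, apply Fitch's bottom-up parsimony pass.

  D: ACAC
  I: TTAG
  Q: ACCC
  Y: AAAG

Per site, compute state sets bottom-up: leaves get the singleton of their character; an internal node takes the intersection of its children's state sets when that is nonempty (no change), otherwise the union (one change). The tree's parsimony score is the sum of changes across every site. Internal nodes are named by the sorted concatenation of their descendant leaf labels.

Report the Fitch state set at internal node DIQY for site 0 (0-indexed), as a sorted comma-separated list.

A,T

site 0, node DY: D={A} ∩ Y={A} → {A} (+0)
site 0, node DQY: DY={A} ∩ Q={A} → {A} (+0)
site 0, node DIQY: DQY={A} ∪ I={T} → {A,T} (+1)
site 1, node DY: D={C} ∪ Y={A} → {A,C} (+1)
site 1, node DQY: DY={A,C} ∩ Q={C} → {C} (+0)
site 1, node DIQY: DQY={C} ∪ I={T} → {C,T} (+1)
site 2, node DY: D={A} ∩ Y={A} → {A} (+0)
site 2, node DQY: DY={A} ∪ Q={C} → {A,C} (+1)
site 2, node DIQY: DQY={A,C} ∩ I={A} → {A} (+0)
site 3, node DY: D={C} ∪ Y={G} → {C,G} (+1)
site 3, node DQY: DY={C,G} ∩ Q={C} → {C} (+0)
site 3, node DIQY: DQY={C} ∪ I={G} → {C,G} (+1)
per-site changes: [1, 2, 1, 2]; total = 6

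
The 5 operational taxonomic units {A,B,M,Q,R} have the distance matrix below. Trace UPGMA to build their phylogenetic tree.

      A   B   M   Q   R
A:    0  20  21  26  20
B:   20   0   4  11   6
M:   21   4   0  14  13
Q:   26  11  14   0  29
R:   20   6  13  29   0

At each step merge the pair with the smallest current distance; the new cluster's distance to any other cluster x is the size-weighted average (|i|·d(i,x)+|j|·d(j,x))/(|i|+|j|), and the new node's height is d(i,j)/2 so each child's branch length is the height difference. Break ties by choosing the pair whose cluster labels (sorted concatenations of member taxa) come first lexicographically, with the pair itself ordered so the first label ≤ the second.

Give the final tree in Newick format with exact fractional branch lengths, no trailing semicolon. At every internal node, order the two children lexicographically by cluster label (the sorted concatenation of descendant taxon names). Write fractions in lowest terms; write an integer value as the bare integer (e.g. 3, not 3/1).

1. join B+M (d=4) ⇒ BM; edges |B|=2, |M|=2
  updated: d(A,BM)=41/2, d(BM,Q)=25/2, d(BM,R)=19/2
2. join BM+R (d=19/2) ⇒ BMR; edges |BM|=11/4, |R|=19/4
  updated: d(A,BMR)=61/3, d(BMR,Q)=18
3. join BMR+Q (d=18) ⇒ BMQR; edges |BMR|=17/4, |Q|=9
  updated: d(A,BMQR)=87/4
4. join A+BMQR (d=87/4) ⇒ ABMQR; edges |A|=87/8, |BMQR|=15/8
final tree: (A:87/8,(((B:2,M:2):11/4,R:19/4):17/4,Q:9):15/8)
total length: 75/2

(A:87/8,(((B:2,M:2):11/4,R:19/4):17/4,Q:9):15/8)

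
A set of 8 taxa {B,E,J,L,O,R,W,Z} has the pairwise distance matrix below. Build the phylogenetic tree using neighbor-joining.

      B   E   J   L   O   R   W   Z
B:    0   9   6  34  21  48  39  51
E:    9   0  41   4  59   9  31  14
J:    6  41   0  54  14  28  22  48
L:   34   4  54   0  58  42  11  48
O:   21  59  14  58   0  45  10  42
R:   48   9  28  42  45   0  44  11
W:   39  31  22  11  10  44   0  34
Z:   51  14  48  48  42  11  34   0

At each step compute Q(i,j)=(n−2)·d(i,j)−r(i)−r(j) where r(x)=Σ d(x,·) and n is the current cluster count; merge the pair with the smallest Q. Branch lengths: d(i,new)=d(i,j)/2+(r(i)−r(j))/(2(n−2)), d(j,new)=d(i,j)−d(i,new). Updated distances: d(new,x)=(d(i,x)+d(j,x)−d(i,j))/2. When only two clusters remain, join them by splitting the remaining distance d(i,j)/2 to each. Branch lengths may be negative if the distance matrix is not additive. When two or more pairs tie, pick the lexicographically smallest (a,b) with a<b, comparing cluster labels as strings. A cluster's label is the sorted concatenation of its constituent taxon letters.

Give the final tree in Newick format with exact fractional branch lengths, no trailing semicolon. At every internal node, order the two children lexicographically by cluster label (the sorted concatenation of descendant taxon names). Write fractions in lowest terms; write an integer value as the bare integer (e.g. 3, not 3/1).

1. join R+Z (d=11, Q=-409) ⇒ RZ; edges |R|=15/4, |Z|=29/4
  updated: d(B,RZ)=44, d(E,RZ)=6, d(J,RZ)=65/2, d(L,RZ)=79/2, d(O,RZ)=38, d(RZ,W)=67/2
2. join E+L (d=4, Q=-661/2) ⇒ EL; edges |E|=-61/20, |L|=141/20
  updated: d(B,EL)=39/2, d(EL,J)=91/2, d(EL,O)=113/2, d(EL,RZ)=83/4, d(EL,W)=19
3. join EL+RZ (d=83/4, Q=-247) ⇒ ELRZ; edges |EL|=151/16, |RZ|=181/16
  updated: d(B,ELRZ)=171/8, d(ELRZ,J)=229/8, d(ELRZ,O)=295/8, d(ELRZ,W)=127/8
4. join ELRZ+W (d=127/8, Q=-142) ⇒ ELRWZ; edges |ELRZ|=127/12, |W|=127/24
  updated: d(B,ELRWZ)=89/4, d(ELRWZ,J)=139/8, d(ELRWZ,O)=31/2
5. join B+J (d=6, Q=-597/8) ⇒ BJ; edges |B|=191/32, |J|=1/32
  updated: d(BJ,ELRWZ)=269/16, d(BJ,O)=29/2
6. join BJ+ELRWZ (d=269/16, Q=-749/16) ⇒ BEJLRWZ; edges |BJ|=253/32, |ELRWZ|=285/32
  updated: d(BEJLRWZ,O)=211/32
7. join BEJLRWZ+O (d=211/32) ⇒ BEJLORWZ; edges |BEJLRWZ|=211/64, |O|=211/64
final tree: (((B:191/32,J:1/32):253/32,(((E:-61/20,L:141/20):151/16,(R:15/4,Z:29/4):181/16):127/12,W:127/24):285/32):211/64,O:211/64)
total length: 2593/32

(((B:191/32,J:1/32):253/32,(((E:-61/20,L:141/20):151/16,(R:15/4,Z:29/4):181/16):127/12,W:127/24):285/32):211/64,O:211/64)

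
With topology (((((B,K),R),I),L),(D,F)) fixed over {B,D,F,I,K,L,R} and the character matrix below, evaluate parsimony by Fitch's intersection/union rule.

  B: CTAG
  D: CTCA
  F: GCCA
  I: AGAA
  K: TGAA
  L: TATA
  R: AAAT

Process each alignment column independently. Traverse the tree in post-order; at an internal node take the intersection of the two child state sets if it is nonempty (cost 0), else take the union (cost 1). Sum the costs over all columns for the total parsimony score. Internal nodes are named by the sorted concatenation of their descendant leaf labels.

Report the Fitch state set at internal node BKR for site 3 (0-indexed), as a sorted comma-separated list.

A,G,T

BK@0: {C} ∪ {T} = {C,T} (union, +1)
BKR@0: {C,T} ∪ {A} = {A,C,T} (union, +1)
BIKR@0: {A,C,T} ∩ {A} = {A} (intersection, +0)
BIKLR@0: {A} ∪ {T} = {A,T} (union, +1)
DF@0: {C} ∪ {G} = {C,G} (union, +1)
BDFIKLR@0: {A,T} ∪ {C,G} = {A,C,G,T} (union, +1)
BK@1: {T} ∪ {G} = {G,T} (union, +1)
BKR@1: {G,T} ∪ {A} = {A,G,T} (union, +1)
BIKR@1: {A,G,T} ∩ {G} = {G} (intersection, +0)
BIKLR@1: {G} ∪ {A} = {A,G} (union, +1)
DF@1: {T} ∪ {C} = {C,T} (union, +1)
BDFIKLR@1: {A,G} ∪ {C,T} = {A,C,G,T} (union, +1)
BK@2: {A} ∩ {A} = {A} (intersection, +0)
BKR@2: {A} ∩ {A} = {A} (intersection, +0)
BIKR@2: {A} ∩ {A} = {A} (intersection, +0)
BIKLR@2: {A} ∪ {T} = {A,T} (union, +1)
DF@2: {C} ∩ {C} = {C} (intersection, +0)
BDFIKLR@2: {A,T} ∪ {C} = {A,C,T} (union, +1)
BK@3: {G} ∪ {A} = {A,G} (union, +1)
BKR@3: {A,G} ∪ {T} = {A,G,T} (union, +1)
BIKR@3: {A,G,T} ∩ {A} = {A} (intersection, +0)
BIKLR@3: {A} ∩ {A} = {A} (intersection, +0)
DF@3: {A} ∩ {A} = {A} (intersection, +0)
BDFIKLR@3: {A} ∩ {A} = {A} (intersection, +0)
per-site changes: [5, 5, 2, 2]; total = 14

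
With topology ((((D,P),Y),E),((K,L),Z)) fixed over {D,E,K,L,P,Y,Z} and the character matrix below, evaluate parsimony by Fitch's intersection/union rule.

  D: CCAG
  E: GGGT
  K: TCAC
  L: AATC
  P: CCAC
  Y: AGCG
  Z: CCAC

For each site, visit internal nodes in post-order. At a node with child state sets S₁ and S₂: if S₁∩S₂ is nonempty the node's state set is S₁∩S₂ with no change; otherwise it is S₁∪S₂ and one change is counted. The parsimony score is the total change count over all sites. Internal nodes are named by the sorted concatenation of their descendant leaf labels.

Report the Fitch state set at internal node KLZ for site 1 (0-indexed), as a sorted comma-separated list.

C

DP@0: {C} ∩ {C} = {C} (intersection, +0)
DPY@0: {C} ∪ {A} = {A,C} (union, +1)
DEPY@0: {A,C} ∪ {G} = {A,C,G} (union, +1)
KL@0: {T} ∪ {A} = {A,T} (union, +1)
KLZ@0: {A,T} ∪ {C} = {A,C,T} (union, +1)
DEKLPYZ@0: {A,C,G} ∩ {A,C,T} = {A,C} (intersection, +0)
DP@1: {C} ∩ {C} = {C} (intersection, +0)
DPY@1: {C} ∪ {G} = {C,G} (union, +1)
DEPY@1: {C,G} ∩ {G} = {G} (intersection, +0)
KL@1: {C} ∪ {A} = {A,C} (union, +1)
KLZ@1: {A,C} ∩ {C} = {C} (intersection, +0)
DEKLPYZ@1: {G} ∪ {C} = {C,G} (union, +1)
DP@2: {A} ∩ {A} = {A} (intersection, +0)
DPY@2: {A} ∪ {C} = {A,C} (union, +1)
DEPY@2: {A,C} ∪ {G} = {A,C,G} (union, +1)
KL@2: {A} ∪ {T} = {A,T} (union, +1)
KLZ@2: {A,T} ∩ {A} = {A} (intersection, +0)
DEKLPYZ@2: {A,C,G} ∩ {A} = {A} (intersection, +0)
DP@3: {G} ∪ {C} = {C,G} (union, +1)
DPY@3: {C,G} ∩ {G} = {G} (intersection, +0)
DEPY@3: {G} ∪ {T} = {G,T} (union, +1)
KL@3: {C} ∩ {C} = {C} (intersection, +0)
KLZ@3: {C} ∩ {C} = {C} (intersection, +0)
DEKLPYZ@3: {G,T} ∪ {C} = {C,G,T} (union, +1)
per-site changes: [4, 3, 3, 3]; total = 13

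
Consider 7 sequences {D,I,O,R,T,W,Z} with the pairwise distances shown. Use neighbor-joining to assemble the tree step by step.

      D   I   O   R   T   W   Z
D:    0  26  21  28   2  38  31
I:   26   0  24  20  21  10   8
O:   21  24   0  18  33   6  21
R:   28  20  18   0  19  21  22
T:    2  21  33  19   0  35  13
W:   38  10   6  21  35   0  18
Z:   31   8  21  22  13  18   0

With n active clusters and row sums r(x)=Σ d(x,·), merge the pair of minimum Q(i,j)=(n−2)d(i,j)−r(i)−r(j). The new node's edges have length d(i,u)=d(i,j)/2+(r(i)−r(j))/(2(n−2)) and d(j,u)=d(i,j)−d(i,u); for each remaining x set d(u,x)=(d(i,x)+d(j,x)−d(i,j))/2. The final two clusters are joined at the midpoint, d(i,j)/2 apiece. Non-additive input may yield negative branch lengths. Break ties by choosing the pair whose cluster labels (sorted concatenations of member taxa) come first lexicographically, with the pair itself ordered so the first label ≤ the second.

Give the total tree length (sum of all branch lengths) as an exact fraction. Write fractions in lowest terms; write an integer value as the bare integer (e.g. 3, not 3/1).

iteration 1: select D,T (d=2, Q=-259); attach at lengths (33/10, -13/10); label the merged cluster DT
  updated: d(DT,I)=45/2, d(DT,O)=26, d(DT,R)=45/2, d(DT,W)=71/2, d(DT,Z)=21
iteration 2: select O,W (d=6, Q=-323/2); attach at lengths (57/16, 39/16); label the merged cluster OW
  updated: d(DT,OW)=111/4, d(I,OW)=14, d(OW,R)=33/2, d(OW,Z)=33/2
iteration 3: select I,Z (d=8, Q=-108); attach at lengths (7/2, 9/2); label the merged cluster IZ
  updated: d(DT,IZ)=71/4, d(IZ,OW)=45/4, d(IZ,R)=17
iteration 4: select DT,R (d=45/2, Q=-79); attach at lengths (57/4, 33/4); label the merged cluster DRT
  updated: d(DRT,IZ)=49/8, d(DRT,OW)=87/8
iteration 5: select DRT,IZ (d=49/8, Q=-113/4); attach at lengths (23/8, 13/4); label the merged cluster DIRTZ
  updated: d(DIRTZ,OW)=8
iteration 6: select DIRTZ,OW (d=8); attach at lengths (4, 4); label the merged cluster DIORTWZ
final tree: ((((D:33/10,T:-13/10):57/4,R:33/4):23/8,(I:7/2,Z:9/2):13/4):4,(O:57/16,W:39/16):4)
total length: 421/8

421/8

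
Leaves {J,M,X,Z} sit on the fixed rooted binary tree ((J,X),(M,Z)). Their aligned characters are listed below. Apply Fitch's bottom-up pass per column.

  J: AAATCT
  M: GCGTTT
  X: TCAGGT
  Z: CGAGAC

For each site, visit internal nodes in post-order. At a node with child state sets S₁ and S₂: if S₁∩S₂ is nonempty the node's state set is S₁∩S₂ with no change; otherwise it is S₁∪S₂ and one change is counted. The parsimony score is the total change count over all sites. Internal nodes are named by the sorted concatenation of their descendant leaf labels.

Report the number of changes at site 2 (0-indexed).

1

[col 0] JX: children J:{A}, X:{T} ∪→ {A,T}; cost 1
[col 0] MZ: children M:{G}, Z:{C} ∪→ {C,G}; cost 1
[col 0] JMXZ: children JX:{A,T}, MZ:{C,G} ∪→ {A,C,G,T}; cost 1
[col 1] JX: children J:{A}, X:{C} ∪→ {A,C}; cost 1
[col 1] MZ: children M:{C}, Z:{G} ∪→ {C,G}; cost 1
[col 1] JMXZ: children JX:{A,C}, MZ:{C,G} ∩→ {C}; cost 0
[col 2] JX: children J:{A}, X:{A} ∩→ {A}; cost 0
[col 2] MZ: children M:{G}, Z:{A} ∪→ {A,G}; cost 1
[col 2] JMXZ: children JX:{A}, MZ:{A,G} ∩→ {A}; cost 0
[col 3] JX: children J:{T}, X:{G} ∪→ {G,T}; cost 1
[col 3] MZ: children M:{T}, Z:{G} ∪→ {G,T}; cost 1
[col 3] JMXZ: children JX:{G,T}, MZ:{G,T} ∩→ {G,T}; cost 0
[col 4] JX: children J:{C}, X:{G} ∪→ {C,G}; cost 1
[col 4] MZ: children M:{T}, Z:{A} ∪→ {A,T}; cost 1
[col 4] JMXZ: children JX:{C,G}, MZ:{A,T} ∪→ {A,C,G,T}; cost 1
[col 5] JX: children J:{T}, X:{T} ∩→ {T}; cost 0
[col 5] MZ: children M:{T}, Z:{C} ∪→ {C,T}; cost 1
[col 5] JMXZ: children JX:{T}, MZ:{C,T} ∩→ {T}; cost 0
per-site changes: [3, 2, 1, 2, 3, 1]; total = 12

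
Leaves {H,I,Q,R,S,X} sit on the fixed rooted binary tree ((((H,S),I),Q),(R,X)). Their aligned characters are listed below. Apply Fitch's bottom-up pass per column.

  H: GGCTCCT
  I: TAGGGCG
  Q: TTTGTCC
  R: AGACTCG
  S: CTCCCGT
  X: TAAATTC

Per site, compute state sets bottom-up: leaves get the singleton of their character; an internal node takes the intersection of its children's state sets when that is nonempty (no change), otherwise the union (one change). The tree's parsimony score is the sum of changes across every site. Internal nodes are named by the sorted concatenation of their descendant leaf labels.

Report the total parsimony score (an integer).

21

HS@0: {G} ∪ {C} = {C,G} (union, +1)
HIS@0: {C,G} ∪ {T} = {C,G,T} (union, +1)
HIQS@0: {C,G,T} ∩ {T} = {T} (intersection, +0)
RX@0: {A} ∪ {T} = {A,T} (union, +1)
HIQRSX@0: {T} ∩ {A,T} = {T} (intersection, +0)
HS@1: {G} ∪ {T} = {G,T} (union, +1)
HIS@1: {G,T} ∪ {A} = {A,G,T} (union, +1)
HIQS@1: {A,G,T} ∩ {T} = {T} (intersection, +0)
RX@1: {G} ∪ {A} = {A,G} (union, +1)
HIQRSX@1: {T} ∪ {A,G} = {A,G,T} (union, +1)
HS@2: {C} ∩ {C} = {C} (intersection, +0)
HIS@2: {C} ∪ {G} = {C,G} (union, +1)
HIQS@2: {C,G} ∪ {T} = {C,G,T} (union, +1)
RX@2: {A} ∩ {A} = {A} (intersection, +0)
HIQRSX@2: {C,G,T} ∪ {A} = {A,C,G,T} (union, +1)
HS@3: {T} ∪ {C} = {C,T} (union, +1)
HIS@3: {C,T} ∪ {G} = {C,G,T} (union, +1)
HIQS@3: {C,G,T} ∩ {G} = {G} (intersection, +0)
RX@3: {C} ∪ {A} = {A,C} (union, +1)
HIQRSX@3: {G} ∪ {A,C} = {A,C,G} (union, +1)
HS@4: {C} ∩ {C} = {C} (intersection, +0)
HIS@4: {C} ∪ {G} = {C,G} (union, +1)
HIQS@4: {C,G} ∪ {T} = {C,G,T} (union, +1)
RX@4: {T} ∩ {T} = {T} (intersection, +0)
HIQRSX@4: {C,G,T} ∩ {T} = {T} (intersection, +0)
HS@5: {C} ∪ {G} = {C,G} (union, +1)
HIS@5: {C,G} ∩ {C} = {C} (intersection, +0)
HIQS@5: {C} ∩ {C} = {C} (intersection, +0)
RX@5: {C} ∪ {T} = {C,T} (union, +1)
HIQRSX@5: {C} ∩ {C,T} = {C} (intersection, +0)
HS@6: {T} ∩ {T} = {T} (intersection, +0)
HIS@6: {T} ∪ {G} = {G,T} (union, +1)
HIQS@6: {G,T} ∪ {C} = {C,G,T} (union, +1)
RX@6: {G} ∪ {C} = {C,G} (union, +1)
HIQRSX@6: {C,G,T} ∩ {C,G} = {C,G} (intersection, +0)
per-site changes: [3, 4, 3, 4, 2, 2, 3]; total = 21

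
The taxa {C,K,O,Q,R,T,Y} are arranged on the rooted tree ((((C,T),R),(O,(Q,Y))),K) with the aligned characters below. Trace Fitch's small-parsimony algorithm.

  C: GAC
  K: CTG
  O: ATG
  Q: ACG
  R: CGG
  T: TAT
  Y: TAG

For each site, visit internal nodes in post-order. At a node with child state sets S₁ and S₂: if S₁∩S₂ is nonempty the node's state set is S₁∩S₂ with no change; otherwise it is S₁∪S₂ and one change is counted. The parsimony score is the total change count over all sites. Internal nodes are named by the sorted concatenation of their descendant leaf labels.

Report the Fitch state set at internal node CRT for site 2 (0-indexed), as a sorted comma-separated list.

site 0, node CT: C={G} ∪ T={T} → {G,T} (+1)
site 0, node CRT: CT={G,T} ∪ R={C} → {C,G,T} (+1)
site 0, node QY: Q={A} ∪ Y={T} → {A,T} (+1)
site 0, node OQY: O={A} ∩ QY={A,T} → {A} (+0)
site 0, node COQRTY: CRT={C,G,T} ∪ OQY={A} → {A,C,G,T} (+1)
site 0, node CKOQRTY: COQRTY={A,C,G,T} ∩ K={C} → {C} (+0)
site 1, node CT: C={A} ∩ T={A} → {A} (+0)
site 1, node CRT: CT={A} ∪ R={G} → {A,G} (+1)
site 1, node QY: Q={C} ∪ Y={A} → {A,C} (+1)
site 1, node OQY: O={T} ∪ QY={A,C} → {A,C,T} (+1)
site 1, node COQRTY: CRT={A,G} ∩ OQY={A,C,T} → {A} (+0)
site 1, node CKOQRTY: COQRTY={A} ∪ K={T} → {A,T} (+1)
site 2, node CT: C={C} ∪ T={T} → {C,T} (+1)
site 2, node CRT: CT={C,T} ∪ R={G} → {C,G,T} (+1)
site 2, node QY: Q={G} ∩ Y={G} → {G} (+0)
site 2, node OQY: O={G} ∩ QY={G} → {G} (+0)
site 2, node COQRTY: CRT={C,G,T} ∩ OQY={G} → {G} (+0)
site 2, node CKOQRTY: COQRTY={G} ∩ K={G} → {G} (+0)
per-site changes: [4, 4, 2]; total = 10

C,G,T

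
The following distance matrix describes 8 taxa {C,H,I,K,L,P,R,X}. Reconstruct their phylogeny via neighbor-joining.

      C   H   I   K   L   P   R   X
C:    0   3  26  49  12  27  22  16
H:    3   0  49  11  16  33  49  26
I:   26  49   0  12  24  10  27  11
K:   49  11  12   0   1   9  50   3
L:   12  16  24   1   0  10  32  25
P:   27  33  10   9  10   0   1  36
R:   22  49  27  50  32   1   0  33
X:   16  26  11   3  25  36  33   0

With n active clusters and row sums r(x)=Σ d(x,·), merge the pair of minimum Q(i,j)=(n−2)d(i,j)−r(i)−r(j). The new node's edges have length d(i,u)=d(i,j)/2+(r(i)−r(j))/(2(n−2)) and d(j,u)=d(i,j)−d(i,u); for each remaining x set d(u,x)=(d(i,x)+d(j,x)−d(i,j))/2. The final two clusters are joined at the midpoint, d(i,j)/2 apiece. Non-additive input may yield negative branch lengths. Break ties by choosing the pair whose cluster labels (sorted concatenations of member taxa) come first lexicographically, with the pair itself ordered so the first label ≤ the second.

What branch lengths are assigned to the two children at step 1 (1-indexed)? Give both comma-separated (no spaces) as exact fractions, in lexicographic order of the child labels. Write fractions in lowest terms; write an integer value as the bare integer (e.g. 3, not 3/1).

step 1: merge (P,R) at d=1, Q=-334; branch lengths P→-41/6, R→47/6; new cluster PR
  updated: d(C,PR)=24, d(H,PR)=81/2, d(I,PR)=18, d(K,PR)=29, d(L,PR)=41/2, d(PR,X)=34
step 2: merge (C,H) at d=3, Q=-521/2; branch lengths C→-1/20, H→61/20; new cluster CH
  updated: d(CH,I)=36, d(CH,K)=57/2, d(CH,L)=25/2, d(CH,PR)=123/4, d(CH,X)=39/2
step 3: merge (I,PR) at d=18, Q=-645/4; branch lengths I→163/32, PR→413/32; new cluster IPR
  updated: d(CH,IPR)=195/8, d(IPR,K)=23/2, d(IPR,L)=53/4, d(IPR,X)=27/2
step 4: merge (CH,L) at d=25/2, Q=-793/8; branch lengths CH→565/48, L→35/48; new cluster CHL
  updated: d(CHL,IPR)=201/16, d(CHL,K)=17/2, d(CHL,X)=16
step 5: merge (CHL,IPR) at d=201/16, Q=-99/2; branch lengths CHL→197/32, IPR→205/32; new cluster CHILPR
  updated: d(CHILPR,K)=119/32, d(CHILPR,X)=271/32
step 6: merge (CHILPR,K) at d=119/32, Q=-243/16; branch lengths CHILPR→147/32, K→-7/8; new cluster CHIKLPR
  updated: d(CHIKLPR,X)=31/8
step 7: merge (CHIKLPR,X) at d=31/8; branch lengths CHIKLPR→31/16, X→31/16; new cluster CHIKLPRX
final tree: (((((C:-1/20,H:61/20):565/48,L:35/48):197/32,(I:163/32,(P:-41/6,R:47/6):413/32):205/32):147/32,K:-7/8):31/16,X:31/16)
total length: 1749/32

-41/6,47/6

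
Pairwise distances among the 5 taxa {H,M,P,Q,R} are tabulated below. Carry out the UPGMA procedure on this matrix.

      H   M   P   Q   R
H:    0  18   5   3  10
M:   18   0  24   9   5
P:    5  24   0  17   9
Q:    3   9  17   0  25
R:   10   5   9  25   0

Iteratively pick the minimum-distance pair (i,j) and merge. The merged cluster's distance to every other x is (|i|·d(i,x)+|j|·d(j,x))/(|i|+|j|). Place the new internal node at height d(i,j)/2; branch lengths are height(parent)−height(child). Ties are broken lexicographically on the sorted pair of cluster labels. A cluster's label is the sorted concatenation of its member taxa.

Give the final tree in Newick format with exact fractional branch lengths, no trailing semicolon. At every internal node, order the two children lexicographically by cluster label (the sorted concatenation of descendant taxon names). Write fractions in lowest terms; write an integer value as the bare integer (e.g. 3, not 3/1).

(((H:3/2,Q:3/2):4,P:11/2):29/12,(M:5/2,R:5/2):65/12)

iteration 1: select H,Q (d=3); attach at lengths (3/2, 3/2); label the merged cluster HQ
  updated: d(HQ,M)=27/2, d(HQ,P)=11, d(HQ,R)=35/2
iteration 2: select M,R (d=5); attach at lengths (5/2, 5/2); label the merged cluster MR
  updated: d(HQ,MR)=31/2, d(MR,P)=33/2
iteration 3: select HQ,P (d=11); attach at lengths (4, 11/2); label the merged cluster HPQ
  updated: d(HPQ,MR)=95/6
iteration 4: select HPQ,MR (d=95/6); attach at lengths (29/12, 65/12); label the merged cluster HMPQR
final tree: (((H:3/2,Q:3/2):4,P:11/2):29/12,(M:5/2,R:5/2):65/12)
total length: 76/3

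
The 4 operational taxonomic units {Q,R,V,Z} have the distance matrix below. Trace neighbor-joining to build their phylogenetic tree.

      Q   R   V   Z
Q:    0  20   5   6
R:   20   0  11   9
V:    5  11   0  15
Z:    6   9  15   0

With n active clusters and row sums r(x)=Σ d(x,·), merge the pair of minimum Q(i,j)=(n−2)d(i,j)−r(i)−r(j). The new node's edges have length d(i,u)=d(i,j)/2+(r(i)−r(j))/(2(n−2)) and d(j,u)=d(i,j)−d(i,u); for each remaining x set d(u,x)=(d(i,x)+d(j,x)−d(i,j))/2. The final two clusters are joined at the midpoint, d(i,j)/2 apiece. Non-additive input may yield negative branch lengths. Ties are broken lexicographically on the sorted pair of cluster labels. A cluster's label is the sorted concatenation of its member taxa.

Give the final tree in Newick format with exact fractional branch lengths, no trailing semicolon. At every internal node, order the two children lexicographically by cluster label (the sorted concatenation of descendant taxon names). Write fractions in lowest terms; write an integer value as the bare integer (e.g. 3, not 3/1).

iteration 1: select Q,V (d=5, Q=-52); attach at lengths (5/2, 5/2); label the merged cluster QV
  updated: d(QV,R)=13, d(QV,Z)=8
iteration 2: select QV,R (d=13, Q=-30); attach at lengths (6, 7); label the merged cluster QRV
  updated: d(QRV,Z)=2
iteration 3: select QRV,Z (d=2); attach at lengths (1, 1); label the merged cluster QRVZ
final tree: (((Q:5/2,V:5/2):6,R:7):1,Z:1)
total length: 20

(((Q:5/2,V:5/2):6,R:7):1,Z:1)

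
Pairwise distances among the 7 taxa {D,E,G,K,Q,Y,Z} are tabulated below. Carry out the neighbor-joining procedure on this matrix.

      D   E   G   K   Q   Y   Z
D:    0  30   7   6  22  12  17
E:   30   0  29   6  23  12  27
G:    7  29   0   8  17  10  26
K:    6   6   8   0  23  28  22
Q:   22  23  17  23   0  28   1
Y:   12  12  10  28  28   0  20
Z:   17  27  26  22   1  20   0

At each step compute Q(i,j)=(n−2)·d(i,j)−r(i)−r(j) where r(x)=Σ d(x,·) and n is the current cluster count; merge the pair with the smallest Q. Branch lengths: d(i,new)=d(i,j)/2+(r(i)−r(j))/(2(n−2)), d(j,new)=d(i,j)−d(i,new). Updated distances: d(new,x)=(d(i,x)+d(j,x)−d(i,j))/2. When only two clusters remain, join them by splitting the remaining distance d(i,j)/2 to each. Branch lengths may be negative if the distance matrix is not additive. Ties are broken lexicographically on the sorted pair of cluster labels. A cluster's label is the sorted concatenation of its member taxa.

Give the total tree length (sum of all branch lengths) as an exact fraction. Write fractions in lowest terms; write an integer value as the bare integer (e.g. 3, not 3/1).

iteration 1: select Q,Z (d=1, Q=-222); attach at lengths (3/5, 2/5); label the merged cluster QZ
  updated: d(D,QZ)=19, d(E,QZ)=49/2, d(G,QZ)=21, d(K,QZ)=22, d(QZ,Y)=47/2
iteration 2: select E,K (d=6, Q=-295/2); attach at lengths (111/16, -15/16); label the merged cluster EK
  updated: d(D,EK)=15, d(EK,G)=31/2, d(EK,QZ)=81/4, d(EK,Y)=17
iteration 3: select EK,QZ (d=81/4, Q=-363/4); attach at lengths (179/24, 307/24); label the merged cluster EKQZ
  updated: d(D,EKQZ)=55/8, d(EKQZ,G)=65/8, d(EKQZ,Y)=81/8
iteration 4: select D,EKQZ (d=55/8, Q=-149/4); attach at lengths (29/8, 13/4); label the merged cluster DEKQZ
  updated: d(DEKQZ,G)=33/8, d(DEKQZ,Y)=61/8
iteration 5: select DEKQZ,G (d=33/8, Q=-87/4); attach at lengths (7/8, 13/4); label the merged cluster DEGKQZ
  updated: d(DEGKQZ,Y)=27/4
iteration 6: select DEGKQZ,Y (d=27/4); attach at lengths (27/8, 27/8); label the merged cluster DEGKQYZ
final tree: (((D:29/8,((E:111/16,K:-15/16):179/24,(Q:3/5,Z:2/5):307/24):13/4):7/8,G:13/4):27/8,Y:27/8)
total length: 45

45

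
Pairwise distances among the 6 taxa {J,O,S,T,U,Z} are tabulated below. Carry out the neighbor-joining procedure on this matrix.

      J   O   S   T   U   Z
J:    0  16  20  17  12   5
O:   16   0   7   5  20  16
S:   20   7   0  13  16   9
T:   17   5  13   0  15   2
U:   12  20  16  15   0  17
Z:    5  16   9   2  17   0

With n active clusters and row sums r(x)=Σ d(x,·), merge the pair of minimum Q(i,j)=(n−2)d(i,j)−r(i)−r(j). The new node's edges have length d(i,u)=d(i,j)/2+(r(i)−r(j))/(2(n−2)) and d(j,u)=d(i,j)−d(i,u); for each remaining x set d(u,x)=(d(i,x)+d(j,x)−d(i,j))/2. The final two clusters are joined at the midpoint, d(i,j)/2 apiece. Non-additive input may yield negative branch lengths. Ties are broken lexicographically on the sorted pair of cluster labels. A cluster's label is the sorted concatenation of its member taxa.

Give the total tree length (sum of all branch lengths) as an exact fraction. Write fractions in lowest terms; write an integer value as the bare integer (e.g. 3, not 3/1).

253/8

step 1: merge (J,U) at d=12, Q=-102; branch lengths J→19/4, U→29/4; new cluster JU
  updated: d(JU,O)=12, d(JU,S)=12, d(JU,T)=10, d(JU,Z)=5
step 2: merge (O,S) at d=7, Q=-60; branch lengths O→10/3, S→11/3; new cluster OS
  updated: d(JU,OS)=17/2, d(OS,T)=11/2, d(OS,Z)=9
step 3: merge (JU,OS) at d=17/2, Q=-59/2; branch lengths JU→35/8, OS→33/8; new cluster JOSU
  updated: d(JOSU,T)=7/2, d(JOSU,Z)=11/4
step 4: merge (JOSU,T) at d=7/2, Q=-33/4; branch lengths JOSU→17/8, T→11/8; new cluster JOSTU
  updated: d(JOSTU,Z)=5/8
step 5: merge (JOSTU,Z) at d=5/8; branch lengths JOSTU→5/16, Z→5/16; new cluster JOSTUZ
final tree: ((((J:19/4,U:29/4):35/8,(O:10/3,S:11/3):33/8):17/8,T:11/8):5/16,Z:5/16)
total length: 253/8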